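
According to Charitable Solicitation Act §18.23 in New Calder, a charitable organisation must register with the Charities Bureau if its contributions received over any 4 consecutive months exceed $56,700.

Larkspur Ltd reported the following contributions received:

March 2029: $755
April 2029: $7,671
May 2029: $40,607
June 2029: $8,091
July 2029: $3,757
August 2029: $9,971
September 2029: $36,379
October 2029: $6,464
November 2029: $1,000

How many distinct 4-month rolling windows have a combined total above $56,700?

4

March 2029–June 2029: $755 + $7,671 + $40,607 + $8,091 = $57,124 (over)
April 2029–July 2029: $7,671 + $40,607 + $8,091 + $3,757 = $60,126 (over)
May 2029–August 2029: $40,607 + $8,091 + $3,757 + $9,971 = $62,426 (over)
June 2029–September 2029: $8,091 + $3,757 + $9,971 + $36,379 = $58,198 (over)
July 2029–October 2029: $3,757 + $9,971 + $36,379 + $6,464 = $56,571 (under)
August 2029–November 2029: $9,971 + $36,379 + $6,464 + $1,000 = $53,814 (under)
4 windows exceed the threshold.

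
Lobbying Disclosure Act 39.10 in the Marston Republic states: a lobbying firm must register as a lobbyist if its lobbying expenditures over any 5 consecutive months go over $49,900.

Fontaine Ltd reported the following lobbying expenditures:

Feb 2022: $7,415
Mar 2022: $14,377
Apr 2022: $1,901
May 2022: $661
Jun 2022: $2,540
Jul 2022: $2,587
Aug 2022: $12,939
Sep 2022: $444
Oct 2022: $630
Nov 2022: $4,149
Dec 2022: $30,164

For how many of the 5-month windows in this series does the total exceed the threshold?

Feb 2022–Jun 2022: $7,415 + $14,377 + $1,901 + $661 + $2,540 = $26,894 (under)
Mar 2022–Jul 2022: $14,377 + $1,901 + $661 + $2,540 + $2,587 = $22,066 (under)
Apr 2022–Aug 2022: $1,901 + $661 + $2,540 + $2,587 + $12,939 = $20,628 (under)
May 2022–Sep 2022: $661 + $2,540 + $2,587 + $12,939 + $444 = $19,171 (under)
Jun 2022–Oct 2022: $2,540 + $2,587 + $12,939 + $444 + $630 = $19,140 (under)
Jul 2022–Nov 2022: $2,587 + $12,939 + $444 + $630 + $4,149 = $20,749 (under)
Aug 2022–Dec 2022: $12,939 + $444 + $630 + $4,149 + $30,164 = $48,326 (under)
0 windows exceed the threshold.

0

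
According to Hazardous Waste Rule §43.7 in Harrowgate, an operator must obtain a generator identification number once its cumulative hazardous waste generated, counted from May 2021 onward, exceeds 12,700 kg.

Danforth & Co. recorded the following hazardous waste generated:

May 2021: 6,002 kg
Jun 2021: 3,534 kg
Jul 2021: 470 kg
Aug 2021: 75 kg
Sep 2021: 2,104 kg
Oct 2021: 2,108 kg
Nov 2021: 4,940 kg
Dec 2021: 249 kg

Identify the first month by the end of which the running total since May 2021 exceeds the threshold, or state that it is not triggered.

Oct 2021

Through May 2021: 6,002 kg
Through Jun 2021: 9,536 kg
Through Jul 2021: 10,006 kg
Through Aug 2021: 10,081 kg
Through Sep 2021: 12,185 kg
Through Oct 2021: 14,293 kg ← exceeds threshold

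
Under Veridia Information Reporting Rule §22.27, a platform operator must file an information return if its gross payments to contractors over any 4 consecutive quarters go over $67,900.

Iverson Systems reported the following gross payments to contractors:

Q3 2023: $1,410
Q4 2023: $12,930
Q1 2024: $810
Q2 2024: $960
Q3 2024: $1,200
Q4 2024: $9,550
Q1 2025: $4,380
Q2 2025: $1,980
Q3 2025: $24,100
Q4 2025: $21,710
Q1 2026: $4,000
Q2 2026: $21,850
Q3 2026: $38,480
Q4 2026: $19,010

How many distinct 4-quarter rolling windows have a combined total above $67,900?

3

Q3 2023–Q2 2024: $1,410 + $12,930 + $810 + $960 = $16,110 (under)
Q4 2023–Q3 2024: $12,930 + $810 + $960 + $1,200 = $15,900 (under)
Q1 2024–Q4 2024: $810 + $960 + $1,200 + $9,550 = $12,520 (under)
Q2 2024–Q1 2025: $960 + $1,200 + $9,550 + $4,380 = $16,090 (under)
Q3 2024–Q2 2025: $1,200 + $9,550 + $4,380 + $1,980 = $17,110 (under)
Q4 2024–Q3 2025: $9,550 + $4,380 + $1,980 + $24,100 = $40,010 (under)
Q1 2025–Q4 2025: $4,380 + $1,980 + $24,100 + $21,710 = $52,170 (under)
Q2 2025–Q1 2026: $1,980 + $24,100 + $21,710 + $4,000 = $51,790 (under)
Q3 2025–Q2 2026: $24,100 + $21,710 + $4,000 + $21,850 = $71,660 (over)
Q4 2025–Q3 2026: $21,710 + $4,000 + $21,850 + $38,480 = $86,040 (over)
Q1 2026–Q4 2026: $4,000 + $21,850 + $38,480 + $19,010 = $83,340 (over)
3 windows exceed the threshold.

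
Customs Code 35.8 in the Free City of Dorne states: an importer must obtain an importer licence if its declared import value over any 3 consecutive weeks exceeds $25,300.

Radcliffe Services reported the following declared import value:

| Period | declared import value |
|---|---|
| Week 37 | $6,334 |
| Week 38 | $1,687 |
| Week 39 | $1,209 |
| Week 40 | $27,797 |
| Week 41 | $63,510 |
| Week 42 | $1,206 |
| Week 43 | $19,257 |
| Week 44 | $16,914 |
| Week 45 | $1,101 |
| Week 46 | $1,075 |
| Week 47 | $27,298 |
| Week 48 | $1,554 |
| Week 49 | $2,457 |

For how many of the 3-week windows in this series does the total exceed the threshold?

Week 37–Week 39: $6,334 + $1,687 + $1,209 = $9,230 (under)
Week 38–Week 40: $1,687 + $1,209 + $27,797 = $30,693 (over)
Week 39–Week 41: $1,209 + $27,797 + $63,510 = $92,516 (over)
Week 40–Week 42: $27,797 + $63,510 + $1,206 = $92,513 (over)
Week 41–Week 43: $63,510 + $1,206 + $19,257 = $83,973 (over)
Week 42–Week 44: $1,206 + $19,257 + $16,914 = $37,377 (over)
Week 43–Week 45: $19,257 + $16,914 + $1,101 = $37,272 (over)
Week 44–Week 46: $16,914 + $1,101 + $1,075 = $19,090 (under)
Week 45–Week 47: $1,101 + $1,075 + $27,298 = $29,474 (over)
Week 46–Week 48: $1,075 + $27,298 + $1,554 = $29,927 (over)
Week 47–Week 49: $27,298 + $1,554 + $2,457 = $31,309 (over)
9 windows exceed the threshold.

9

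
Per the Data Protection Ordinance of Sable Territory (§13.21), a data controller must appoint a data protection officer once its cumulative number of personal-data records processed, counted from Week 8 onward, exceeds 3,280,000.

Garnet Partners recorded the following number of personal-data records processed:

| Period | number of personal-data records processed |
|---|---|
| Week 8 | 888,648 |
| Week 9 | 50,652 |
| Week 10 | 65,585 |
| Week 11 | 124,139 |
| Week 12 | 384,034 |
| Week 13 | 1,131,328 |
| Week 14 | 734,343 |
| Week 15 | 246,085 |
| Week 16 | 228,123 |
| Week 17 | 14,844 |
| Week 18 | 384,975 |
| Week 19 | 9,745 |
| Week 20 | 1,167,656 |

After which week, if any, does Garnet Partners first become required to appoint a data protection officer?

Through Week 8: 888,648
Through Week 9: 939,300
Through Week 10: 1,004,885
Through Week 11: 1,129,024
Through Week 12: 1,513,058
Through Week 13: 2,644,386
Through Week 14: 3,378,729 ← exceeds threshold

Week 14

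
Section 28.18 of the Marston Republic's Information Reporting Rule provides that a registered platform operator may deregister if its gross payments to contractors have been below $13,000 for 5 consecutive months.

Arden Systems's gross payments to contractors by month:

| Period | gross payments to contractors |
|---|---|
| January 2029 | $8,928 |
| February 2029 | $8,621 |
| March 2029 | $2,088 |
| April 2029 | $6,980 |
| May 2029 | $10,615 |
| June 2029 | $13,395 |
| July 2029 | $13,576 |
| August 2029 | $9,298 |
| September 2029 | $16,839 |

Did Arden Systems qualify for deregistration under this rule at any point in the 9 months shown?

Yes

Months below $13,000: January 2029, February 2029, March 2029, April 2029, May 2029, August 2029.
Longest run of consecutive months below the threshold: 5.
5 ≥ 5, so Arden Systems became eligible.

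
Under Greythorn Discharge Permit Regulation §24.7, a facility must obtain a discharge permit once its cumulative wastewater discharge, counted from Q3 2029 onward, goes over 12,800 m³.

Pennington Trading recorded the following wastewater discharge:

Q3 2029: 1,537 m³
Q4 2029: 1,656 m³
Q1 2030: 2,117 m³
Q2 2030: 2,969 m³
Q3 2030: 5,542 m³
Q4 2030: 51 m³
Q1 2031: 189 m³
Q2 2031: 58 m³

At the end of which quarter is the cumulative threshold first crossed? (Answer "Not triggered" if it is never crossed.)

Through Q3 2029: 1,537 m³
Through Q4 2029: 3,193 m³
Through Q1 2030: 5,310 m³
Through Q2 2030: 8,279 m³
Through Q3 2030: 13,821 m³ ← exceeds threshold

Q3 2030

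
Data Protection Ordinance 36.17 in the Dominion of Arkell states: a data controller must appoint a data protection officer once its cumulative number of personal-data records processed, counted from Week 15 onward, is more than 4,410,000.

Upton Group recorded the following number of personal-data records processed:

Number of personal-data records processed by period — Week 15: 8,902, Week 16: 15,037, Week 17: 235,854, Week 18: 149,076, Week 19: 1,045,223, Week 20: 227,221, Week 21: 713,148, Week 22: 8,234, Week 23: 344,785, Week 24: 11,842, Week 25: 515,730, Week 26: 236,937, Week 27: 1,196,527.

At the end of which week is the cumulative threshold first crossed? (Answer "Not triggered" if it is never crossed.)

Week 27

Through Week 15: 8,902
Through Week 16: 23,939
Through Week 17: 259,793
Through Week 18: 408,869
Through Week 19: 1,454,092
Through Week 20: 1,681,313
Through Week 21: 2,394,461
Through Week 22: 2,402,695
Through Week 23: 2,747,480
Through Week 24: 2,759,322
Through Week 25: 3,275,052
Through Week 26: 3,511,989
Through Week 27: 4,708,516 ← exceeds threshold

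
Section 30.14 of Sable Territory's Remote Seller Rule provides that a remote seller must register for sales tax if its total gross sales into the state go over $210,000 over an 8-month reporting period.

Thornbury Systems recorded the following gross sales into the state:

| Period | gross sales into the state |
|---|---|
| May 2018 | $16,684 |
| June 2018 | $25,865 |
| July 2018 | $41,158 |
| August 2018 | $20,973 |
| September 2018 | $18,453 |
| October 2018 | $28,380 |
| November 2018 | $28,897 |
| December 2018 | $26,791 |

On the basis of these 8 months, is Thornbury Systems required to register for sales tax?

No

Total gross sales into the state: $16,684 + $25,865 + $41,158 + $20,973 + $18,453 + $28,380 + $28,897 + $26,791 = $207,201.
$207,201 ≤ $210,000, so the threshold is not exceeded.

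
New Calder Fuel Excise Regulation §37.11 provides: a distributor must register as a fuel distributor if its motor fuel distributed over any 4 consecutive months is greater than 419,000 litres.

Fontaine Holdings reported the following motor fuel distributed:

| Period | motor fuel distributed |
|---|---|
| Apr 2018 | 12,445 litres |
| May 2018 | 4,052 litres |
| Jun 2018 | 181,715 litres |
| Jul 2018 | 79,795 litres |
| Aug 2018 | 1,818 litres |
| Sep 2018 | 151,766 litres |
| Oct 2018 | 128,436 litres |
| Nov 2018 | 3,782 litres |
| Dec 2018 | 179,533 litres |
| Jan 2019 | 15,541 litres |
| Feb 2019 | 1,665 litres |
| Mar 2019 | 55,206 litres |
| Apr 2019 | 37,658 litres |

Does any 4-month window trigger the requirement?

Yes

Apr 2018–Jul 2018: 12,445 litres + 4,052 litres + 181,715 litres + 79,795 litres = 278,007 litres (under)
May 2018–Aug 2018: 4,052 litres + 181,715 litres + 79,795 litres + 1,818 litres = 267,380 litres (under)
Jun 2018–Sep 2018: 181,715 litres + 79,795 litres + 1,818 litres + 151,766 litres = 415,094 litres (under)
Jul 2018–Oct 2018: 79,795 litres + 1,818 litres + 151,766 litres + 128,436 litres = 361,815 litres (under)
Aug 2018–Nov 2018: 1,818 litres + 151,766 litres + 128,436 litres + 3,782 litres = 285,802 litres (under)
Sep 2018–Dec 2018: 151,766 litres + 128,436 litres + 3,782 litres + 179,533 litres = 463,517 litres (over)
Oct 2018–Jan 2019: 128,436 litres + 3,782 litres + 179,533 litres + 15,541 litres = 327,292 litres (under)
Nov 2018–Feb 2019: 3,782 litres + 179,533 litres + 15,541 litres + 1,665 litres = 200,521 litres (under)
Dec 2018–Mar 2019: 179,533 litres + 15,541 litres + 1,665 litres + 55,206 litres = 251,945 litres (under)
Jan 2019–Apr 2019: 15,541 litres + 1,665 litres + 55,206 litres + 37,658 litres = 110,070 litres (under)
At least one window exceeds 419,000 litres.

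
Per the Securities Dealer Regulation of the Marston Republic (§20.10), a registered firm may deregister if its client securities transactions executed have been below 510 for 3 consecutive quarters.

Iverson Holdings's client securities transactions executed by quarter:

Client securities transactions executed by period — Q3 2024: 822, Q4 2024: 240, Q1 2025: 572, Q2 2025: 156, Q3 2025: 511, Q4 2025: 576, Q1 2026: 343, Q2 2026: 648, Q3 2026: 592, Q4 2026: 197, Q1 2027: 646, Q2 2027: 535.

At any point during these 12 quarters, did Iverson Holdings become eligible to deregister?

No

Quarters below 510: Q4 2024, Q2 2025, Q1 2026, Q4 2026.
Longest run of consecutive quarters below the threshold: 1.
1 < 3, so Iverson Holdings never became eligible.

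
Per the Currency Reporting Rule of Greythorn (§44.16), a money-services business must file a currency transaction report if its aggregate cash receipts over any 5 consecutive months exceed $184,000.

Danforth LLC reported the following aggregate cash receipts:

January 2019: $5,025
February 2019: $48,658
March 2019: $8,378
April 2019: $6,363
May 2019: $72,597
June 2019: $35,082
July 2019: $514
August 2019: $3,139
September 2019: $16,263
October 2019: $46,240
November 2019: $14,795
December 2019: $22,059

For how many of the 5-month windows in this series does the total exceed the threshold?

0

January 2019–May 2019: $5,025 + $48,658 + $8,378 + $6,363 + $72,597 = $141,021 (under)
February 2019–June 2019: $48,658 + $8,378 + $6,363 + $72,597 + $35,082 = $171,078 (under)
March 2019–July 2019: $8,378 + $6,363 + $72,597 + $35,082 + $514 = $122,934 (under)
April 2019–August 2019: $6,363 + $72,597 + $35,082 + $514 + $3,139 = $117,695 (under)
May 2019–September 2019: $72,597 + $35,082 + $514 + $3,139 + $16,263 = $127,595 (under)
June 2019–October 2019: $35,082 + $514 + $3,139 + $16,263 + $46,240 = $101,238 (under)
July 2019–November 2019: $514 + $3,139 + $16,263 + $46,240 + $14,795 = $80,951 (under)
August 2019–December 2019: $3,139 + $16,263 + $46,240 + $14,795 + $22,059 = $102,496 (under)
0 windows exceed the threshold.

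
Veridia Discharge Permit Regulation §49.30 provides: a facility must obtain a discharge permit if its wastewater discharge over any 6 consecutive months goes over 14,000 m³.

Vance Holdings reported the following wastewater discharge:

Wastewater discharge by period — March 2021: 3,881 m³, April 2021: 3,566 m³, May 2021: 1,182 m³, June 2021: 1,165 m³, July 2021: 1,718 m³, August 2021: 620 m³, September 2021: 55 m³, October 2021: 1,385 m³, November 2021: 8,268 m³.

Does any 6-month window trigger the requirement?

March 2021–August 2021: 3,881 m³ + 3,566 m³ + 1,182 m³ + 1,165 m³ + 1,718 m³ + 620 m³ = 12,132 m³ (under)
April 2021–September 2021: 3,566 m³ + 1,182 m³ + 1,165 m³ + 1,718 m³ + 620 m³ + 55 m³ = 8,306 m³ (under)
May 2021–October 2021: 1,182 m³ + 1,165 m³ + 1,718 m³ + 620 m³ + 55 m³ + 1,385 m³ = 6,125 m³ (under)
June 2021–November 2021: 1,165 m³ + 1,718 m³ + 620 m³ + 55 m³ + 1,385 m³ + 8,268 m³ = 13,211 m³ (under)
No window exceeds 14,000 m³.

No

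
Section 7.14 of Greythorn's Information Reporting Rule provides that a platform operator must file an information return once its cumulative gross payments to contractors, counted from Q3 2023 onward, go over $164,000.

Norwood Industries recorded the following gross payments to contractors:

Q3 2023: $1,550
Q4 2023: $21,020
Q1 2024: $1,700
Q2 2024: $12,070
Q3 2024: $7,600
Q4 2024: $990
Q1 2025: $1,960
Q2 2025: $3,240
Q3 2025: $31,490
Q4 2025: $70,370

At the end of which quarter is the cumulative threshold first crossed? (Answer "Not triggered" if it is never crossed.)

Through Q3 2023: $1,550
Through Q4 2023: $22,570
Through Q1 2024: $24,270
Through Q2 2024: $36,340
Through Q3 2024: $43,940
Through Q4 2024: $44,930
Through Q1 2025: $46,890
Through Q2 2025: $50,130
Through Q3 2025: $81,620
Through Q4 2025: $151,990
Final cumulative total $151,990 ≤ $164,000; the threshold is never exceeded.

Not triggered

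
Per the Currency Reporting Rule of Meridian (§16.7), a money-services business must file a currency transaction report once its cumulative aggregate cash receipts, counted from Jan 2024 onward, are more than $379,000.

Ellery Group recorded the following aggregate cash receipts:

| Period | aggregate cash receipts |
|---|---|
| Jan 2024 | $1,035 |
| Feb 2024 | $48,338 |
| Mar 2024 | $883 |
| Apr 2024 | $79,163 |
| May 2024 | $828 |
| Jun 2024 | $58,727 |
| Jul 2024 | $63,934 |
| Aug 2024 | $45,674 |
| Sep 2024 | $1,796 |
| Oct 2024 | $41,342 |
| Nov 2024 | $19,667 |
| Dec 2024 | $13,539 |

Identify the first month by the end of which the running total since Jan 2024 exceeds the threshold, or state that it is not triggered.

Not triggered

Through Jan 2024: $1,035
Through Feb 2024: $49,373
Through Mar 2024: $50,256
Through Apr 2024: $129,419
Through May 2024: $130,247
Through Jun 2024: $188,974
Through Jul 2024: $252,908
Through Aug 2024: $298,582
Through Sep 2024: $300,378
Through Oct 2024: $341,720
Through Nov 2024: $361,387
Through Dec 2024: $374,926
Final cumulative total $374,926 ≤ $379,000; the threshold is never exceeded.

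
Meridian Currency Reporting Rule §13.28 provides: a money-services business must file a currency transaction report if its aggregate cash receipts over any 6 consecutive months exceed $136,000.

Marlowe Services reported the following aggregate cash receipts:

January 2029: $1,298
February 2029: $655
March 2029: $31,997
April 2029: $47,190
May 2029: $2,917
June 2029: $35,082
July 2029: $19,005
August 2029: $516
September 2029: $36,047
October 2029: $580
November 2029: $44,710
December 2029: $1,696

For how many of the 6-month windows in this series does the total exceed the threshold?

January 2029–June 2029: $1,298 + $655 + $31,997 + $47,190 + $2,917 + $35,082 = $119,139 (under)
February 2029–July 2029: $655 + $31,997 + $47,190 + $2,917 + $35,082 + $19,005 = $136,846 (over)
March 2029–August 2029: $31,997 + $47,190 + $2,917 + $35,082 + $19,005 + $516 = $136,707 (over)
April 2029–September 2029: $47,190 + $2,917 + $35,082 + $19,005 + $516 + $36,047 = $140,757 (over)
May 2029–October 2029: $2,917 + $35,082 + $19,005 + $516 + $36,047 + $580 = $94,147 (under)
June 2029–November 2029: $35,082 + $19,005 + $516 + $36,047 + $580 + $44,710 = $135,940 (under)
July 2029–December 2029: $19,005 + $516 + $36,047 + $580 + $44,710 + $1,696 = $102,554 (under)
3 windows exceed the threshold.

3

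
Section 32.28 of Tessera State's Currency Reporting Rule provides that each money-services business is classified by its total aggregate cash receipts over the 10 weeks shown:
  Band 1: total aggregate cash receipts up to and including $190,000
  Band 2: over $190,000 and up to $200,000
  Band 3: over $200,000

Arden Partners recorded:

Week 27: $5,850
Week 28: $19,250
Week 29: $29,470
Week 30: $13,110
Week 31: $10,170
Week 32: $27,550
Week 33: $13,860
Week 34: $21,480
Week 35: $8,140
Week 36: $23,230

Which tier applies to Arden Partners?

Band 1

Total aggregate cash receipts: $5,850 + $19,250 + $29,470 + $13,110 + $10,170 + $27,550 + $13,860 + $21,480 + $8,140 + $23,230 = $172,110.
$172,110 ≤ $190,000, so Band 1 applies.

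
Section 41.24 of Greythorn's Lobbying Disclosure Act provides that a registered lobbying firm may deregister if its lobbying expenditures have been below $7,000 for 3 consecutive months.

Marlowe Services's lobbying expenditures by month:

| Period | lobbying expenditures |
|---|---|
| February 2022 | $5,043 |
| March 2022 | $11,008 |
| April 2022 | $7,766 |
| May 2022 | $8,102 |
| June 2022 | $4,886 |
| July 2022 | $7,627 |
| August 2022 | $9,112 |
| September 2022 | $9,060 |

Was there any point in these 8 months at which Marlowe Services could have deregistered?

Months below $7,000: February 2022, June 2022.
Longest run of consecutive months below the threshold: 1.
1 < 3, so Marlowe Services never became eligible.

No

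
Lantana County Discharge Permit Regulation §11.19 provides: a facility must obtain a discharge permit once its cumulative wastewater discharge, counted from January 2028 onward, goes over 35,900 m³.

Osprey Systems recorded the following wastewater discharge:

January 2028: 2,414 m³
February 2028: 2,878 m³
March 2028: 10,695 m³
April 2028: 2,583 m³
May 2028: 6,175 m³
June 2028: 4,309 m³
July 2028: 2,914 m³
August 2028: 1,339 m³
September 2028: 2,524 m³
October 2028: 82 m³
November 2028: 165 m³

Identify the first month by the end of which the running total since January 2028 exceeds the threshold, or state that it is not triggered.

October 2028

Through January 2028: 2,414 m³
Through February 2028: 5,292 m³
Through March 2028: 15,987 m³
Through April 2028: 18,570 m³
Through May 2028: 24,745 m³
Through June 2028: 29,054 m³
Through July 2028: 31,968 m³
Through August 2028: 33,307 m³
Through September 2028: 35,831 m³
Through October 2028: 35,913 m³ ← exceeds threshold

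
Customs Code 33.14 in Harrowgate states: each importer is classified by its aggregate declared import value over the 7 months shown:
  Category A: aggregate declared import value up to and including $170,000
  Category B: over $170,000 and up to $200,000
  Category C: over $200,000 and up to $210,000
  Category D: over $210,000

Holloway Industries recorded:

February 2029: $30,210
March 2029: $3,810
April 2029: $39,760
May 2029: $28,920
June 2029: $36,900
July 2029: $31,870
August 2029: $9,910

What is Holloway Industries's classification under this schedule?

Aggregate declared import value: $30,210 + $3,810 + $39,760 + $28,920 + $36,900 + $31,870 + $9,910 = $181,380.
$170,000 < $181,380 ≤ $200,000, so Category B applies.

Category B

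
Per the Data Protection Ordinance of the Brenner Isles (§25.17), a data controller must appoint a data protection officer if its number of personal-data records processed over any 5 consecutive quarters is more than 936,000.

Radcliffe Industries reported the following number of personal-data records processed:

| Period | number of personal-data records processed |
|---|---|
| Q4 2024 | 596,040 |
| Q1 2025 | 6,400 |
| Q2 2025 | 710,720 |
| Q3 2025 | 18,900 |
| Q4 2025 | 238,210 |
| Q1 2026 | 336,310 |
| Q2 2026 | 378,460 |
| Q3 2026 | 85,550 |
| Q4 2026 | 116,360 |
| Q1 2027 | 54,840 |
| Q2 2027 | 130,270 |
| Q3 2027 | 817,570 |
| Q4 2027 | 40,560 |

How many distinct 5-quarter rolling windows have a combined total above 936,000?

8

Q4 2024–Q4 2025: 596,040 + 6,400 + 710,720 + 18,900 + 238,210 = 1,570,270 (over)
Q1 2025–Q1 2026: 6,400 + 710,720 + 18,900 + 238,210 + 336,310 = 1,310,540 (over)
Q2 2025–Q2 2026: 710,720 + 18,900 + 238,210 + 336,310 + 378,460 = 1,682,600 (over)
Q3 2025–Q3 2026: 18,900 + 238,210 + 336,310 + 378,460 + 85,550 = 1,057,430 (over)
Q4 2025–Q4 2026: 238,210 + 336,310 + 378,460 + 85,550 + 116,360 = 1,154,890 (over)
Q1 2026–Q1 2027: 336,310 + 378,460 + 85,550 + 116,360 + 54,840 = 971,520 (over)
Q2 2026–Q2 2027: 378,460 + 85,550 + 116,360 + 54,840 + 130,270 = 765,480 (under)
Q3 2026–Q3 2027: 85,550 + 116,360 + 54,840 + 130,270 + 817,570 = 1,204,590 (over)
Q4 2026–Q4 2027: 116,360 + 54,840 + 130,270 + 817,570 + 40,560 = 1,159,600 (over)
8 windows exceed the threshold.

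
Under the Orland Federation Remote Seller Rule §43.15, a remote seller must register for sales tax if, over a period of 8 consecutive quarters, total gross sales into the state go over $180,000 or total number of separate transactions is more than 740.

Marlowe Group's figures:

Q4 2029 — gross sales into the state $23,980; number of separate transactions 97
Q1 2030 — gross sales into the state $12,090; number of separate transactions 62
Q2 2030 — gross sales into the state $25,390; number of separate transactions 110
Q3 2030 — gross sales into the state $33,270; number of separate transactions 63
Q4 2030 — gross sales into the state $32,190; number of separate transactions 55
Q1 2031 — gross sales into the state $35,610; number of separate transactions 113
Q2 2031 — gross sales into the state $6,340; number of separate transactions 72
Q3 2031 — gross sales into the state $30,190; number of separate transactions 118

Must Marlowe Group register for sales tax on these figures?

Total gross sales into the state: $23,980 + $12,090 + $25,390 + $33,270 + $32,190 + $35,610 + $6,340 + $30,190 = $199,060 (> $180,000).
Total number of separate transactions: 97 + 62 + 110 + 63 + 55 + 113 + 72 + 118 = 690 (≤ 740).
The test is 'or': at least one threshold is exceeded.

Yes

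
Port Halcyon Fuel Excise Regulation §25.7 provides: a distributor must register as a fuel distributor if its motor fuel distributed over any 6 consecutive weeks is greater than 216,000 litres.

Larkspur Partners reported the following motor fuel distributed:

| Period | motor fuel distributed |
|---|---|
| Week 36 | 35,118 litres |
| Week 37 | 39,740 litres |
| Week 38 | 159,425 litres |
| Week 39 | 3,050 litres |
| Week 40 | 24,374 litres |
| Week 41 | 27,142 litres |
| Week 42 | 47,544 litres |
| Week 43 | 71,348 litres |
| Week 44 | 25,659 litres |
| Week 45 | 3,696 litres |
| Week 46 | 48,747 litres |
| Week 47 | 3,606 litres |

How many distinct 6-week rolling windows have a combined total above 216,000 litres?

4

Week 36–Week 41: 35,118 litres + 39,740 litres + 159,425 litres + 3,050 litres + 24,374 litres + 27,142 litres = 288,849 litres (over)
Week 37–Week 42: 39,740 litres + 159,425 litres + 3,050 litres + 24,374 litres + 27,142 litres + 47,544 litres = 301,275 litres (over)
Week 38–Week 43: 159,425 litres + 3,050 litres + 24,374 litres + 27,142 litres + 47,544 litres + 71,348 litres = 332,883 litres (over)
Week 39–Week 44: 3,050 litres + 24,374 litres + 27,142 litres + 47,544 litres + 71,348 litres + 25,659 litres = 199,117 litres (under)
Week 40–Week 45: 24,374 litres + 27,142 litres + 47,544 litres + 71,348 litres + 25,659 litres + 3,696 litres = 199,763 litres (under)
Week 41–Week 46: 27,142 litres + 47,544 litres + 71,348 litres + 25,659 litres + 3,696 litres + 48,747 litres = 224,136 litres (over)
Week 42–Week 47: 47,544 litres + 71,348 litres + 25,659 litres + 3,696 litres + 48,747 litres + 3,606 litres = 200,600 litres (under)
4 windows exceed the threshold.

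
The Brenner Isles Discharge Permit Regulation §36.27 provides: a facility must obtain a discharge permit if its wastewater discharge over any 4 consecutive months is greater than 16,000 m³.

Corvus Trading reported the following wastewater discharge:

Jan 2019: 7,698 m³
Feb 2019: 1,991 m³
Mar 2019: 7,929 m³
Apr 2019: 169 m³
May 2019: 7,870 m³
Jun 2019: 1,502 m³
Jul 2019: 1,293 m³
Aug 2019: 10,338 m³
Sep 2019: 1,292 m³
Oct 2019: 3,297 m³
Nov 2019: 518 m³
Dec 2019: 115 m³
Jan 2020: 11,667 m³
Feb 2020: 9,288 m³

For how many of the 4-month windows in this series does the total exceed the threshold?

Jan 2019–Apr 2019: 7,698 m³ + 1,991 m³ + 7,929 m³ + 169 m³ = 17,787 m³ (over)
Feb 2019–May 2019: 1,991 m³ + 7,929 m³ + 169 m³ + 7,870 m³ = 17,959 m³ (over)
Mar 2019–Jun 2019: 7,929 m³ + 169 m³ + 7,870 m³ + 1,502 m³ = 17,470 m³ (over)
Apr 2019–Jul 2019: 169 m³ + 7,870 m³ + 1,502 m³ + 1,293 m³ = 10,834 m³ (under)
May 2019–Aug 2019: 7,870 m³ + 1,502 m³ + 1,293 m³ + 10,338 m³ = 21,003 m³ (over)
Jun 2019–Sep 2019: 1,502 m³ + 1,293 m³ + 10,338 m³ + 1,292 m³ = 14,425 m³ (under)
Jul 2019–Oct 2019: 1,293 m³ + 10,338 m³ + 1,292 m³ + 3,297 m³ = 16,220 m³ (over)
Aug 2019–Nov 2019: 10,338 m³ + 1,292 m³ + 3,297 m³ + 518 m³ = 15,445 m³ (under)
Sep 2019–Dec 2019: 1,292 m³ + 3,297 m³ + 518 m³ + 115 m³ = 5,222 m³ (under)
Oct 2019–Jan 2020: 3,297 m³ + 518 m³ + 115 m³ + 11,667 m³ = 15,597 m³ (under)
Nov 2019–Feb 2020: 518 m³ + 115 m³ + 11,667 m³ + 9,288 m³ = 21,588 m³ (over)
6 windows exceed the threshold.

6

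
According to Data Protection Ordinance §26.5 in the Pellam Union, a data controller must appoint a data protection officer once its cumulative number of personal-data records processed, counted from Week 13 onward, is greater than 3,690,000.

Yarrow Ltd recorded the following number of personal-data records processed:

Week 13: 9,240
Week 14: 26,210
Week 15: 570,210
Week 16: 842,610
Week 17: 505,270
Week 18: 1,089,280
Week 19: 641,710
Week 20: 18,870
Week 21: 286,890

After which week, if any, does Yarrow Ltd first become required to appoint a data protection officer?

Through Week 13: 9,240
Through Week 14: 35,450
Through Week 15: 605,660
Through Week 16: 1,448,270
Through Week 17: 1,953,540
Through Week 18: 3,042,820
Through Week 19: 3,684,530
Through Week 20: 3,703,400 ← exceeds threshold

Week 20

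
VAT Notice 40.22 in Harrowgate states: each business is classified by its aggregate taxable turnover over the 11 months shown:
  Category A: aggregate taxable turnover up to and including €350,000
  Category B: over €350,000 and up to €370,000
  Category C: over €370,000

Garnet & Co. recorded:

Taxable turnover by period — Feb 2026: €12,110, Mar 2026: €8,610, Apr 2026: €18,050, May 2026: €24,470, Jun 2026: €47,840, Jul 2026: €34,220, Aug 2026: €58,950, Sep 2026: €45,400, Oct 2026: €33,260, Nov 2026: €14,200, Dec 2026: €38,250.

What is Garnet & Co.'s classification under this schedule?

Category A

Aggregate taxable turnover: €12,110 + €8,610 + €18,050 + €24,470 + €47,840 + €34,220 + €58,950 + €45,400 + €33,260 + €14,200 + €38,250 = €335,360.
€335,360 ≤ €350,000, so Category A applies.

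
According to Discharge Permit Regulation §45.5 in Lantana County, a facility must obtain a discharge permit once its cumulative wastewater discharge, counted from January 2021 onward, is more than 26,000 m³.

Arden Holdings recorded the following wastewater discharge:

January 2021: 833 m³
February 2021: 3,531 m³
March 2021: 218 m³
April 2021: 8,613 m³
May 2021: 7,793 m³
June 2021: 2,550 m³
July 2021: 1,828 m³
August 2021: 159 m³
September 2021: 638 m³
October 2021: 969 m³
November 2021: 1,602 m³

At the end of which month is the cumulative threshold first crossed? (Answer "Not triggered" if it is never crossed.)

Through January 2021: 833 m³
Through February 2021: 4,364 m³
Through March 2021: 4,582 m³
Through April 2021: 13,195 m³
Through May 2021: 20,988 m³
Through June 2021: 23,538 m³
Through July 2021: 25,366 m³
Through August 2021: 25,525 m³
Through September 2021: 26,163 m³ ← exceeds threshold

September 2021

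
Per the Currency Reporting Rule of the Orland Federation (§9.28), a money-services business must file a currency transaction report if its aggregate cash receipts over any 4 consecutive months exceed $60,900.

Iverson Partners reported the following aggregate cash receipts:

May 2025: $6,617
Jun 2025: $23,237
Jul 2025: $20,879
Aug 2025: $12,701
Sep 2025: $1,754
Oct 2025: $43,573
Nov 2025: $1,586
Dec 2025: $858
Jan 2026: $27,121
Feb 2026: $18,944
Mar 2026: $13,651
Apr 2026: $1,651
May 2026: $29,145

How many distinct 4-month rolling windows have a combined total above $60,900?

5

May 2025–Aug 2025: $6,617 + $23,237 + $20,879 + $12,701 = $63,434 (over)
Jun 2025–Sep 2025: $23,237 + $20,879 + $12,701 + $1,754 = $58,571 (under)
Jul 2025–Oct 2025: $20,879 + $12,701 + $1,754 + $43,573 = $78,907 (over)
Aug 2025–Nov 2025: $12,701 + $1,754 + $43,573 + $1,586 = $59,614 (under)
Sep 2025–Dec 2025: $1,754 + $43,573 + $1,586 + $858 = $47,771 (under)
Oct 2025–Jan 2026: $43,573 + $1,586 + $858 + $27,121 = $73,138 (over)
Nov 2025–Feb 2026: $1,586 + $858 + $27,121 + $18,944 = $48,509 (under)
Dec 2025–Mar 2026: $858 + $27,121 + $18,944 + $13,651 = $60,574 (under)
Jan 2026–Apr 2026: $27,121 + $18,944 + $13,651 + $1,651 = $61,367 (over)
Feb 2026–May 2026: $18,944 + $13,651 + $1,651 + $29,145 = $63,391 (over)
5 windows exceed the threshold.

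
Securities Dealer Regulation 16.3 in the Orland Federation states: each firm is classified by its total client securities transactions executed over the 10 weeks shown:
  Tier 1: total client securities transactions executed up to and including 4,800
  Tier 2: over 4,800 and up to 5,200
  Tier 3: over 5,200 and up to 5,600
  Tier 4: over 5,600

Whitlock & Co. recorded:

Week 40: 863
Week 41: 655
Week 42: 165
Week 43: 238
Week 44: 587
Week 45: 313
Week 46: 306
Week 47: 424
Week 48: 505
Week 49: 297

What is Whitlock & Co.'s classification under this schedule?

Tier 1

Total client securities transactions executed: 863 + 655 + 165 + 238 + 587 + 313 + 306 + 424 + 505 + 297 = 4,353.
4,353 ≤ 4,800, so Tier 1 applies.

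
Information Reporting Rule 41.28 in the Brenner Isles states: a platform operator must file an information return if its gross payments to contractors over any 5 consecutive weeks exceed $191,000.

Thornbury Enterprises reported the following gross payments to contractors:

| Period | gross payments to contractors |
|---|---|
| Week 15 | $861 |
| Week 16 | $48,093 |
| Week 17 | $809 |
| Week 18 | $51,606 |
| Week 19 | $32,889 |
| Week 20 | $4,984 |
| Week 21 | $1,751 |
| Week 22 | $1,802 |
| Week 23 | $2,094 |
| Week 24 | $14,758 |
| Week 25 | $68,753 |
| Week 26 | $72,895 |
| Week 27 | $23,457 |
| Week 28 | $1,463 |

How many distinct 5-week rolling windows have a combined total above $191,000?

0

Week 15–Week 19: $861 + $48,093 + $809 + $51,606 + $32,889 = $134,258 (under)
Week 16–Week 20: $48,093 + $809 + $51,606 + $32,889 + $4,984 = $138,381 (under)
Week 17–Week 21: $809 + $51,606 + $32,889 + $4,984 + $1,751 = $92,039 (under)
Week 18–Week 22: $51,606 + $32,889 + $4,984 + $1,751 + $1,802 = $93,032 (under)
Week 19–Week 23: $32,889 + $4,984 + $1,751 + $1,802 + $2,094 = $43,520 (under)
Week 20–Week 24: $4,984 + $1,751 + $1,802 + $2,094 + $14,758 = $25,389 (under)
Week 21–Week 25: $1,751 + $1,802 + $2,094 + $14,758 + $68,753 = $89,158 (under)
Week 22–Week 26: $1,802 + $2,094 + $14,758 + $68,753 + $72,895 = $160,302 (under)
Week 23–Week 27: $2,094 + $14,758 + $68,753 + $72,895 + $23,457 = $181,957 (under)
Week 24–Week 28: $14,758 + $68,753 + $72,895 + $23,457 + $1,463 = $181,326 (under)
0 windows exceed the threshold.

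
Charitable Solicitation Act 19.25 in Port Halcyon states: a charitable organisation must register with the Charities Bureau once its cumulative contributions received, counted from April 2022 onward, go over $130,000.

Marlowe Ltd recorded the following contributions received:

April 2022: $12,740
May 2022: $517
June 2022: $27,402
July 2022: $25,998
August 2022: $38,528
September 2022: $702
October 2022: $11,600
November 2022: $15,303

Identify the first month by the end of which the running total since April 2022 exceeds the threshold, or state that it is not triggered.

Through April 2022: $12,740
Through May 2022: $13,257
Through June 2022: $40,659
Through July 2022: $66,657
Through August 2022: $105,185
Through September 2022: $105,887
Through October 2022: $117,487
Through November 2022: $132,790 ← exceeds threshold

November 2022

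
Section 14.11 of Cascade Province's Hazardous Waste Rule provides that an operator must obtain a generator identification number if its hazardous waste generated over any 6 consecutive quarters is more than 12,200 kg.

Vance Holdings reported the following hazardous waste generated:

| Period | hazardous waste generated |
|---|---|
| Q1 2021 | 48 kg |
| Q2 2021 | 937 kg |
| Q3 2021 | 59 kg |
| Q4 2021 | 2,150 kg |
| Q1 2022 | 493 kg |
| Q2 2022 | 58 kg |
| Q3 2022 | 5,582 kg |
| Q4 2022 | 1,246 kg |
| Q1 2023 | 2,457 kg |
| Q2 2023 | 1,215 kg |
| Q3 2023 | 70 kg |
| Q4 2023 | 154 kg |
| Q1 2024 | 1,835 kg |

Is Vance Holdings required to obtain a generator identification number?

Q1 2021–Q2 2022: 48 kg + 937 kg + 59 kg + 2,150 kg + 493 kg + 58 kg = 3,745 kg (under)
Q2 2021–Q3 2022: 937 kg + 59 kg + 2,150 kg + 493 kg + 58 kg + 5,582 kg = 9,279 kg (under)
Q3 2021–Q4 2022: 59 kg + 2,150 kg + 493 kg + 58 kg + 5,582 kg + 1,246 kg = 9,588 kg (under)
Q4 2021–Q1 2023: 2,150 kg + 493 kg + 58 kg + 5,582 kg + 1,246 kg + 2,457 kg = 11,986 kg (under)
Q1 2022–Q2 2023: 493 kg + 58 kg + 5,582 kg + 1,246 kg + 2,457 kg + 1,215 kg = 11,051 kg (under)
Q2 2022–Q3 2023: 58 kg + 5,582 kg + 1,246 kg + 2,457 kg + 1,215 kg + 70 kg = 10,628 kg (under)
Q3 2022–Q4 2023: 5,582 kg + 1,246 kg + 2,457 kg + 1,215 kg + 70 kg + 154 kg = 10,724 kg (under)
Q4 2022–Q1 2024: 1,246 kg + 2,457 kg + 1,215 kg + 70 kg + 154 kg + 1,835 kg = 6,977 kg (under)
No window exceeds 12,200 kg.

No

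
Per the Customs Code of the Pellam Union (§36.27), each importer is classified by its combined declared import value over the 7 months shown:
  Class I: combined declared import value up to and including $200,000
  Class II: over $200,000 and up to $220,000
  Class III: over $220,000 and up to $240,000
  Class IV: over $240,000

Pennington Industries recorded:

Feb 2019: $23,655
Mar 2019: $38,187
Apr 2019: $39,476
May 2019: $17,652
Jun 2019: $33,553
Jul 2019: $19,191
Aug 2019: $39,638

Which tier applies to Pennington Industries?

Combined declared import value: $23,655 + $38,187 + $39,476 + $17,652 + $33,553 + $19,191 + $39,638 = $211,352.
$200,000 < $211,352 ≤ $220,000, so Class II applies.

Class II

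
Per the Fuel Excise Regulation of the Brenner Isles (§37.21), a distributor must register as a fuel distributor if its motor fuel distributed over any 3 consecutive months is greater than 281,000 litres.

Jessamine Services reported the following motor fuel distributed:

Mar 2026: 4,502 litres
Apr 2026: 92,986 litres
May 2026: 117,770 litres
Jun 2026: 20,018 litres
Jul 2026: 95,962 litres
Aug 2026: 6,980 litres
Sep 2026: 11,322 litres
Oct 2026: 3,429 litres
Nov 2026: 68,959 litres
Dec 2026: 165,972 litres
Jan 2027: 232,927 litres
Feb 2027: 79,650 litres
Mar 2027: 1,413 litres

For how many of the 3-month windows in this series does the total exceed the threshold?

Mar 2026–May 2026: 4,502 litres + 92,986 litres + 117,770 litres = 215,258 litres (under)
Apr 2026–Jun 2026: 92,986 litres + 117,770 litres + 20,018 litres = 230,774 litres (under)
May 2026–Jul 2026: 117,770 litres + 20,018 litres + 95,962 litres = 233,750 litres (under)
Jun 2026–Aug 2026: 20,018 litres + 95,962 litres + 6,980 litres = 122,960 litres (under)
Jul 2026–Sep 2026: 95,962 litres + 6,980 litres + 11,322 litres = 114,264 litres (under)
Aug 2026–Oct 2026: 6,980 litres + 11,322 litres + 3,429 litres = 21,731 litres (under)
Sep 2026–Nov 2026: 11,322 litres + 3,429 litres + 68,959 litres = 83,710 litres (under)
Oct 2026–Dec 2026: 3,429 litres + 68,959 litres + 165,972 litres = 238,360 litres (under)
Nov 2026–Jan 2027: 68,959 litres + 165,972 litres + 232,927 litres = 467,858 litres (over)
Dec 2026–Feb 2027: 165,972 litres + 232,927 litres + 79,650 litres = 478,549 litres (over)
Jan 2027–Mar 2027: 232,927 litres + 79,650 litres + 1,413 litres = 313,990 litres (over)
3 windows exceed the threshold.

3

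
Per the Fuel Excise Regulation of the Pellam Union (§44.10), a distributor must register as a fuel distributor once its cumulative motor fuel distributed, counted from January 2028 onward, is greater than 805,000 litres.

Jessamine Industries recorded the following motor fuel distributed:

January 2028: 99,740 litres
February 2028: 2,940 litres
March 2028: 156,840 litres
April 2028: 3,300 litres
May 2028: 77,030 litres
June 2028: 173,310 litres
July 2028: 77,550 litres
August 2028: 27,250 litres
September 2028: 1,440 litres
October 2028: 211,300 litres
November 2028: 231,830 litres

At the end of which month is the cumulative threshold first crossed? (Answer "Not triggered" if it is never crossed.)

Through January 2028: 99,740 litres
Through February 2028: 102,680 litres
Through March 2028: 259,520 litres
Through April 2028: 262,820 litres
Through May 2028: 339,850 litres
Through June 2028: 513,160 litres
Through July 2028: 590,710 litres
Through August 2028: 617,960 litres
Through September 2028: 619,400 litres
Through October 2028: 830,700 litres ← exceeds threshold

October 2028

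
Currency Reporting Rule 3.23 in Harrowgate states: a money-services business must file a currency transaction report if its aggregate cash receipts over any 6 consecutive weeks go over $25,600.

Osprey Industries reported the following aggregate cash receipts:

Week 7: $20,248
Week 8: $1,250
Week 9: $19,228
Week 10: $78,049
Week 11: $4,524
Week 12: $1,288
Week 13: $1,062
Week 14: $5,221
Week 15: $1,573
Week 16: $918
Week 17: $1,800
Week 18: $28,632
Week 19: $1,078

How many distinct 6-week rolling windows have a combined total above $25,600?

6

Week 7–Week 12: $20,248 + $1,250 + $19,228 + $78,049 + $4,524 + $1,288 = $124,587 (over)
Week 8–Week 13: $1,250 + $19,228 + $78,049 + $4,524 + $1,288 + $1,062 = $105,401 (over)
Week 9–Week 14: $19,228 + $78,049 + $4,524 + $1,288 + $1,062 + $5,221 = $109,372 (over)
Week 10–Week 15: $78,049 + $4,524 + $1,288 + $1,062 + $5,221 + $1,573 = $91,717 (over)
Week 11–Week 16: $4,524 + $1,288 + $1,062 + $5,221 + $1,573 + $918 = $14,586 (under)
Week 12–Week 17: $1,288 + $1,062 + $5,221 + $1,573 + $918 + $1,800 = $11,862 (under)
Week 13–Week 18: $1,062 + $5,221 + $1,573 + $918 + $1,800 + $28,632 = $39,206 (over)
Week 14–Week 19: $5,221 + $1,573 + $918 + $1,800 + $28,632 + $1,078 = $39,222 (over)
6 windows exceed the threshold.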